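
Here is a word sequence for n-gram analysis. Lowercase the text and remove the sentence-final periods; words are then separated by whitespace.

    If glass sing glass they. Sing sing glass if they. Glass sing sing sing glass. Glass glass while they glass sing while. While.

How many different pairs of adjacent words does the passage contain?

14

23 tokens → 22 bigram windows in total.
Repeated bigrams (each contributes count−1 duplicates):
  glass sing: 3
  sing glass: 3
  sing sing: 3
  glass glass: 2
  they glass: 2
8 duplicate windows → 22 − 8 = 14 distinct.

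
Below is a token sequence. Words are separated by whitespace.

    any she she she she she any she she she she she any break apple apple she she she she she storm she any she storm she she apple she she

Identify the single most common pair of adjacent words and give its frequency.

"she she", 14 times

Bigram frequencies (highest first):
  she she: 14
  any she: 3
  she any: 3
  apple she: 2
  she storm: 2
  storm she: 2
  … (4 more, each ≤ 1)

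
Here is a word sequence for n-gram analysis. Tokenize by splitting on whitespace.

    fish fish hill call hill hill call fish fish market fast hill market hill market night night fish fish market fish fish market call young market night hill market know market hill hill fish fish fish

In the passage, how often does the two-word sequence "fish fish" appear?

6

Scanning the 35 overlapping bigram windows for "fish fish":
  position 1–2: fish fish
  position 8–9: fish fish
  position 18–19: fish fish
  position 21–22: fish fish
  position 34–35: fish fish
  position 35–36: fish fish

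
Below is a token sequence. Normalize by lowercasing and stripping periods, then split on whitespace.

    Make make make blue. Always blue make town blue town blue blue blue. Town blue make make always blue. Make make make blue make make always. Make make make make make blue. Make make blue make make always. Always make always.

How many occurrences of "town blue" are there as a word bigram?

3

Scanning the 40 overlapping bigram windows for "town blue":
  position 8–9: town blue
  position 10–11: town blue
  position 14–15: town blue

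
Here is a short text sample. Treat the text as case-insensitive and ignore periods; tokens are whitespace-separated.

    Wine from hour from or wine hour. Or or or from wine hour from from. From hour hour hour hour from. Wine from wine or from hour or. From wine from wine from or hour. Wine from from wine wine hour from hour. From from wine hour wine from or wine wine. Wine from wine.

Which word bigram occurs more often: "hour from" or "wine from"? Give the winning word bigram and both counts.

"hour from": 5 occurrences
"wine from": 7 occurrences

"wine from" (7 vs 5)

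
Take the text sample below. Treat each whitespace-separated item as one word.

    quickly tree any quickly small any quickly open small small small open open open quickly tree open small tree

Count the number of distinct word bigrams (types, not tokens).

13

19 tokens → 18 bigram windows in total.
Repeated bigrams (each contributes count−1 duplicates):
  any quickly: 2
  open open: 2
  open small: 2
  quickly tree: 2
  small small: 2
5 duplicate windows → 18 − 5 = 13 distinct.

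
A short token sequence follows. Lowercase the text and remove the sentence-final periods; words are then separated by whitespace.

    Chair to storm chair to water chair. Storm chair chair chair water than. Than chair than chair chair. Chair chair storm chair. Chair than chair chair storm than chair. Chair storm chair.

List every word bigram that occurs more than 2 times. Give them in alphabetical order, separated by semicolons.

chair chair; chair storm; storm chair; than chair

Bigram counts meeting the condition (more than 2 times):
  chair chair: 8
  chair storm: 4
  storm chair: 4
  than chair: 4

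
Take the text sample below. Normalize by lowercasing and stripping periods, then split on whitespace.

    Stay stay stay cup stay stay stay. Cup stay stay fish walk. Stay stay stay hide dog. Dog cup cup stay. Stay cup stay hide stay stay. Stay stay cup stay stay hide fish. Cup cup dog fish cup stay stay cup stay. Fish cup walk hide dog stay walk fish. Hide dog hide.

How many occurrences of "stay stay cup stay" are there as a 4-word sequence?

Scanning the 51 overlapping 4-gram windows for "stay stay cup stay":
  position 2–5: stay stay cup stay
  position 6–9: stay stay cup stay
  position 21–24: stay stay cup stay
  position 28–31: stay stay cup stay
  position 40–43: stay stay cup stay

5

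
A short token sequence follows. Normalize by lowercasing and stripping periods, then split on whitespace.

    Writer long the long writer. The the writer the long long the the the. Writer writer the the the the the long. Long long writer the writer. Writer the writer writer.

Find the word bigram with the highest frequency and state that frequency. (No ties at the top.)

Bigram frequencies (highest first):
  the the: 7
  writer the: 5
  the writer: 4
  the long: 3
  long long: 3
  writer writer: 3
  … (3 more, each ≤ 2)

"the the", 7 times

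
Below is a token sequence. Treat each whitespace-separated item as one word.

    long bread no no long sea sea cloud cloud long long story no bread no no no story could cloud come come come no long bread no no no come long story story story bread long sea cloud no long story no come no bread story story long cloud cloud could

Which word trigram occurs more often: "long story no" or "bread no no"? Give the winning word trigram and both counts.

"long story no": 2 occurrences
"bread no no": 3 occurrences

"bread no no" (3 vs 2)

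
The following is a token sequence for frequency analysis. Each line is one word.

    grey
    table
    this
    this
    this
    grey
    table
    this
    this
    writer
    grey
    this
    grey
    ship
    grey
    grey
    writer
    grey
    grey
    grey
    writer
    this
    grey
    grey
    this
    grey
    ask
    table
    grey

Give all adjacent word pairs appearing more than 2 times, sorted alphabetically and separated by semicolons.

Bigram counts meeting the condition (more than 2 times):
  grey grey: 4
  this grey: 4
  this this: 3

grey grey; this grey; this this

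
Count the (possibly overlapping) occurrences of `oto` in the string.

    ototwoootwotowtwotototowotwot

5

Sliding a length-3 window over the 29 characters (27 positions):
  position 1–3: oto
  position 11–13: oto
  position 17–19: oto
  position 19–21: oto
  position 21–23: oto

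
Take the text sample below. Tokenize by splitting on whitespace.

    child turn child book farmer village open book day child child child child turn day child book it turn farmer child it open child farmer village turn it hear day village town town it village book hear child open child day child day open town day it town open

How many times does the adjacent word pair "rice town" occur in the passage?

Scanning the 48 overlapping bigram windows for "rice town":
  (none found)

0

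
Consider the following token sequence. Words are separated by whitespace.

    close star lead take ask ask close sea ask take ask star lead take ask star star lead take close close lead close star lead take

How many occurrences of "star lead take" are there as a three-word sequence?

4

Scanning the 24 overlapping trigram windows for "star lead take":
  position 2–4: star lead take
  position 12–14: star lead take
  position 17–19: star lead take
  position 24–26: star lead take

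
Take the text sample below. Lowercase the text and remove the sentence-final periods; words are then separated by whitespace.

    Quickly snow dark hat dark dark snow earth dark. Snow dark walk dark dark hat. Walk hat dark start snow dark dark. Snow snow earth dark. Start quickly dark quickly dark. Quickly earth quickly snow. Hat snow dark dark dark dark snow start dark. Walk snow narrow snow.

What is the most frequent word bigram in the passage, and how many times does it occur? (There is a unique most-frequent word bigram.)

Bigram frequencies (highest first):
  dark dark: 6
  snow dark: 4
  dark snow: 4
  quickly snow: 2
  dark hat: 2
  hat dark: 2
  … (21 more, each ≤ 2)

"dark dark", 6 times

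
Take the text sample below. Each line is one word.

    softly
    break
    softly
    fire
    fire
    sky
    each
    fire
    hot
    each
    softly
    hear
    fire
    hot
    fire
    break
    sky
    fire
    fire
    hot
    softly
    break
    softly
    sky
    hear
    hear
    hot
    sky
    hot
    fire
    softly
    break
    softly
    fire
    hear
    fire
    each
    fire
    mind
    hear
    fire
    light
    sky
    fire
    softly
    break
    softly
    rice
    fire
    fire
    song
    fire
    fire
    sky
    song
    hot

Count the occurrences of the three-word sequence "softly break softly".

4

Scanning the 54 overlapping trigram windows for "softly break softly":
  position 1–3: softly break softly
  position 21–23: softly break softly
  position 31–33: softly break softly
  position 45–47: softly break softly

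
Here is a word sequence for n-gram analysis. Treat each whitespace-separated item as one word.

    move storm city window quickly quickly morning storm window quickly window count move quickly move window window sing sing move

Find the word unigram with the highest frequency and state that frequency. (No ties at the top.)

Unigram frequencies (highest first):
  window: 5
  move: 4
  quickly: 4
  storm: 2
  sing: 2
  city: 1
  … (2 more, each ≤ 1)

"window", 5 times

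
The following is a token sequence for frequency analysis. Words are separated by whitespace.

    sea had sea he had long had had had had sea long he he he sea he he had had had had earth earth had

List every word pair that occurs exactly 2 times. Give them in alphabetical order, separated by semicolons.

had sea; he had; sea he

Bigram counts meeting the condition (exactly 2 times):
  had sea: 2
  he had: 2
  sea he: 2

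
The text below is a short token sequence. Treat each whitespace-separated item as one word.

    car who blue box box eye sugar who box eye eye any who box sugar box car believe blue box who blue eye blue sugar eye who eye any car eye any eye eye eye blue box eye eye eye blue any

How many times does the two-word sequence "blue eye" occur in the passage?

1

Scanning the 41 overlapping bigram windows for "blue eye":
  position 22–23: blue eye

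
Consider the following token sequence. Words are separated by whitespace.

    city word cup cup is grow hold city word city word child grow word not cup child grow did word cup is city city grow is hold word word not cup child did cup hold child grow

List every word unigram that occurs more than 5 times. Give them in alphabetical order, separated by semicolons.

cup; word

Unigram counts meeting the condition (more than 5 times):
  cup: 6
  word: 7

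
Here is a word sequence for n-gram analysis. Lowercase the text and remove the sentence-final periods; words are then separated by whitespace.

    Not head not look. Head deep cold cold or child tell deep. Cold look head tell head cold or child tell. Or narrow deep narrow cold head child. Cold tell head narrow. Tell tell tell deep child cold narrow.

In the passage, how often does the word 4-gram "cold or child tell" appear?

2

Scanning the 36 overlapping 4-gram windows for "cold or child tell":
  position 8–11: cold or child tell
  position 18–21: cold or child tell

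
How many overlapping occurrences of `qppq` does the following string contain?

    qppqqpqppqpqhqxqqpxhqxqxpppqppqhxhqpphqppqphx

4

Sliding a length-4 window over the 45 characters (42 positions):
  position 1–4: qppq
  position 7–10: qppq
  position 28–31: qppq
  position 39–42: qppq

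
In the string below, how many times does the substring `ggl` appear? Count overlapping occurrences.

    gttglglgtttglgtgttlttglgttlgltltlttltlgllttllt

Sliding a length-3 window over the 46 characters (44 positions):
  (no match at any position)

0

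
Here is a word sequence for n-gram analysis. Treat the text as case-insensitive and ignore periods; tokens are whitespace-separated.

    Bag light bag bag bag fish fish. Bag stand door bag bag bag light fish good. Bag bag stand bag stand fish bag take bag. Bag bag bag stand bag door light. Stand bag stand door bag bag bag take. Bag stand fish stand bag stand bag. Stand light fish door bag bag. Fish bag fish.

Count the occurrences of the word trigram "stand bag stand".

4

Scanning the 54 overlapping trigram windows for "stand bag stand":
  position 19–21: stand bag stand
  position 33–35: stand bag stand
  position 44–46: stand bag stand
  position 46–48: stand bag stand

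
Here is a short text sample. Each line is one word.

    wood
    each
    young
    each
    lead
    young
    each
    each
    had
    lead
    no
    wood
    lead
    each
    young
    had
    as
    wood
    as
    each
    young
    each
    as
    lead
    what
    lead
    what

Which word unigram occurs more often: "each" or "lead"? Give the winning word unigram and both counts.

"each" (7 vs 5)

"each": 7 occurrences
"lead": 5 occurrences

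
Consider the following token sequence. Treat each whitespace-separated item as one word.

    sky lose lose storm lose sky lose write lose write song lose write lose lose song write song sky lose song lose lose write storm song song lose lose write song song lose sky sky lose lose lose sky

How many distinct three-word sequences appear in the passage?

31

39 tokens → 37 trigram windows in total.
Repeated trigrams (each contributes count−1 duplicates):
  lose lose write: 2
  lose write lose: 2
  lose write song: 2
  sky lose lose: 2
  song lose lose: 2
  song song lose: 2
6 duplicate windows → 37 − 6 = 31 distinct.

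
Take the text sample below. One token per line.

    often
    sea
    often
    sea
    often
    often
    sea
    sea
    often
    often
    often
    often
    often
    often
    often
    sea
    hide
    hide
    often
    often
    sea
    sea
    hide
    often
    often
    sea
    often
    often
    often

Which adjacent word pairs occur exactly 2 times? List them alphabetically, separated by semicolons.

Bigram counts meeting the condition (exactly 2 times):
  hide often: 2
  sea hide: 2
  sea sea: 2

hide often; sea hide; sea sea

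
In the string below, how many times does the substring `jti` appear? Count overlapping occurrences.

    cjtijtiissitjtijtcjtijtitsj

Sliding a length-3 window over the 27 characters (25 positions):
  position 2–4: jti
  position 5–7: jti
  position 13–15: jti
  position 19–21: jti
  position 22–24: jti

5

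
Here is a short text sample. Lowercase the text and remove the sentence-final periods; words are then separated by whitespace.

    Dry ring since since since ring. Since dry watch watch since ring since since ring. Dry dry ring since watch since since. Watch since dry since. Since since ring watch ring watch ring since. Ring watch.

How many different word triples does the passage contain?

36 tokens → 34 trigram windows in total.
Repeated trigrams (each contributes count−1 duplicates):
  since since ring: 3
  dry ring since: 2
  ring since since: 2
  ring watch ring: 2
  since ring since: 2
  since ring watch: 2
  since since since: 2
  since watch since: 2
9 duplicate windows → 34 − 9 = 25 distinct.

25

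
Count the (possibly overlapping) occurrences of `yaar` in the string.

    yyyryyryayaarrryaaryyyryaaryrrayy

Sliding a length-4 window over the 33 characters (30 positions):
  position 10–13: yaar
  position 16–19: yaar
  position 24–27: yaar

3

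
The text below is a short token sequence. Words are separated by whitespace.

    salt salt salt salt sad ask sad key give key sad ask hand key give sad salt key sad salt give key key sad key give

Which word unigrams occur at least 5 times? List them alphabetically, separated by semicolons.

key; sad; salt

Unigram counts meeting the condition (at least 5 times):
  key: 7
  sad: 6
  salt: 6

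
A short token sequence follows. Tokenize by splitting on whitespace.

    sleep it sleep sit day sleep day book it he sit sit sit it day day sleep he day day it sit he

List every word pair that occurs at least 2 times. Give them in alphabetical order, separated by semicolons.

day day; day sleep; sit sit

Bigram counts meeting the condition (at least 2 times):
  day day: 2
  day sleep: 2
  sit sit: 2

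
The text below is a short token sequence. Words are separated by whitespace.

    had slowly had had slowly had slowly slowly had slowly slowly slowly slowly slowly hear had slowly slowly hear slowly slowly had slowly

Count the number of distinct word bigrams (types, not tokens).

23 tokens → 22 bigram windows in total.
Repeated bigrams (each contributes count−1 duplicates):
  slowly slowly: 7
  had slowly: 6
  slowly had: 4
  slowly hear: 2
15 duplicate windows → 22 − 15 = 7 distinct.

7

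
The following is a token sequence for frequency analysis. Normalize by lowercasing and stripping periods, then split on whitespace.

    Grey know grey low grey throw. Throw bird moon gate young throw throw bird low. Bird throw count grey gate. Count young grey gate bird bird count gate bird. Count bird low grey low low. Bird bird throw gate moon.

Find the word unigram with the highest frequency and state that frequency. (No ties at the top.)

Unigram frequencies (highest first):
  bird: 9
  grey: 6
  throw: 6
  low: 5
  gate: 5
  count: 4
  … (3 more, each ≤ 2)

"bird", 9 times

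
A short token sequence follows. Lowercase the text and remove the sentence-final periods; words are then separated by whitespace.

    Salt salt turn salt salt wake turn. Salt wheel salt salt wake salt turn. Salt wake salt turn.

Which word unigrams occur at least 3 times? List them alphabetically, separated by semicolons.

Unigram counts meeting the condition (at least 3 times):
  salt: 10
  turn: 4
  wake: 3

salt; turn; wake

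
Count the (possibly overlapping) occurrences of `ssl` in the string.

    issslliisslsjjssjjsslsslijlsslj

Sliding a length-3 window over the 31 characters (29 positions):
  position 3–5: ssl
  position 9–11: ssl
  position 19–21: ssl
  position 22–24: ssl
  position 28–30: ssl

5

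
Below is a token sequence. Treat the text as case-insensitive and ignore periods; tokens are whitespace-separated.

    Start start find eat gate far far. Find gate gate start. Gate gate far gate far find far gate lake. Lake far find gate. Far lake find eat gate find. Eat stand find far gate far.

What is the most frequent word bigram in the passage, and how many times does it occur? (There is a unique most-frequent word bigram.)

"gate far", 5 times

Bigram frequencies (highest first):
  gate far: 5
  find eat: 3
  far find: 3
  far gate: 3
  eat gate: 2
  find gate: 2
  … (15 more, each ≤ 2)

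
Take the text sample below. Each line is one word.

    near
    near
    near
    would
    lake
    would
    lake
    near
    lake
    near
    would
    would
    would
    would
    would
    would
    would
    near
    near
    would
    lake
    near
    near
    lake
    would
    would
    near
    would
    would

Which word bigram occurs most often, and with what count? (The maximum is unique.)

"would would", 8 times

Bigram frequencies (highest first):
  would would: 8
  near near: 4
  near would: 4
  would lake: 3
  lake near: 3
  lake would: 2
  … (2 more, each ≤ 2)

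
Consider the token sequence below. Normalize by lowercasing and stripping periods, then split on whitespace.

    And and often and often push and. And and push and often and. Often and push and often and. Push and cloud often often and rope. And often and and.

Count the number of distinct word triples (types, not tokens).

30 tokens → 28 trigram windows in total.
Repeated trigrams (each contributes count−1 duplicates):
  and often and: 5
  and push and: 3
  often and often: 2
  often and push: 2
  push and often: 2
9 duplicate windows → 28 − 9 = 19 distinct.

19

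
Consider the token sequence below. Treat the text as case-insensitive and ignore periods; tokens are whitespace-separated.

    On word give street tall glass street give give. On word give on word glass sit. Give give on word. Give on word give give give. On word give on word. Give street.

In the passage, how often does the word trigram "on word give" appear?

6

Scanning the 31 overlapping trigram windows for "on word give":
  position 1–3: on word give
  position 10–12: on word give
  position 19–21: on word give
  position 22–24: on word give
  position 27–29: on word give
  position 30–32: on word give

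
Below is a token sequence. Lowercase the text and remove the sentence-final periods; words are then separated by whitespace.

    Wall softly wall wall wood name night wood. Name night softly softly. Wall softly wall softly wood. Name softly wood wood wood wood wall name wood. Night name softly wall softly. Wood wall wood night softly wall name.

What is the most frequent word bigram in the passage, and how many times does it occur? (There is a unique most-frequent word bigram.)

"softly wall", 5 times

Bigram frequencies (highest first):
  softly wall: 5
  wall softly: 4
  wood name: 3
  softly wood: 3
  wood wood: 3
  wall wood: 2
  … (11 more, each ≤ 2)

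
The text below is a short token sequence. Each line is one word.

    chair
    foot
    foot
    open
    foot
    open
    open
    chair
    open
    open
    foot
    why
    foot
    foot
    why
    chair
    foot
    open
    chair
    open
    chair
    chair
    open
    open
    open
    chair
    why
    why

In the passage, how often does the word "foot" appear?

Scanning the 28 tokens for "foot":
  position 2: foot
  position 3: foot
  position 5: foot
  position 11: foot
  position 13: foot
  position 14: foot
  position 17: foot

7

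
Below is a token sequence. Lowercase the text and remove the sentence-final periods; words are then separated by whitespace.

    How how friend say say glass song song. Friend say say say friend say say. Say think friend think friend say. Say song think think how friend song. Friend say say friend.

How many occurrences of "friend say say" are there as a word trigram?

5

Scanning the 30 overlapping trigram windows for "friend say say":
  position 3–5: friend say say
  position 9–11: friend say say
  position 13–15: friend say say
  position 20–22: friend say say
  position 29–31: friend say say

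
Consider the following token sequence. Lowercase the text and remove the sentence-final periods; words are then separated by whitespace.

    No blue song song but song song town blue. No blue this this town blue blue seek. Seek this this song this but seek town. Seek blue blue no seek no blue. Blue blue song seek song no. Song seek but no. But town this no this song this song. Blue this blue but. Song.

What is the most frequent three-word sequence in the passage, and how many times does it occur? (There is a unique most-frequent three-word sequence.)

Trigram frequencies (highest first):
  this song this: 2
  no blue song: 1
  blue song song: 1
  song song but: 1
  song but song: 1
  but song song: 1
  … (46 more, each ≤ 1)

"this song this", 2 times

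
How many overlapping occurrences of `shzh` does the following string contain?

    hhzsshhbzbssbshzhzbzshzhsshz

2

Sliding a length-4 window over the 28 characters (25 positions):
  position 14–17: shzh
  position 21–24: shzh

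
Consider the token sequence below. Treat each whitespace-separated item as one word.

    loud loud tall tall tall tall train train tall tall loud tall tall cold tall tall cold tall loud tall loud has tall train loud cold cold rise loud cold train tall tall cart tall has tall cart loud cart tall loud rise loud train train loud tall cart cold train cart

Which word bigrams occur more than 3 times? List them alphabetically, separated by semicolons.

Bigram counts meeting the condition (more than 3 times):
  loud tall: 4
  tall loud: 4
  tall tall: 7

loud tall; tall loud; tall tall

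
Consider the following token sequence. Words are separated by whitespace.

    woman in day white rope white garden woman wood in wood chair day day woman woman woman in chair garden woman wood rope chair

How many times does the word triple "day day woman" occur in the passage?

1

Scanning the 22 overlapping trigram windows for "day day woman":
  position 13–15: day day woman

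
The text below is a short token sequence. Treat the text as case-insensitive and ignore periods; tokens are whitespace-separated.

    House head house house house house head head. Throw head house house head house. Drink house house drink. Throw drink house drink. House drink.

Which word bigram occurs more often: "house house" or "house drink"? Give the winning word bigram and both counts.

"house house": 5 occurrences
"house drink": 4 occurrences

"house house" (5 vs 4)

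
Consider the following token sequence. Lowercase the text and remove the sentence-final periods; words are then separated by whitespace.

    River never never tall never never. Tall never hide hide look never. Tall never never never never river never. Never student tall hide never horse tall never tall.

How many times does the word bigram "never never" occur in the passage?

Scanning the 27 overlapping bigram windows for "never never":
  position 2–3: never never
  position 5–6: never never
  position 14–15: never never
  position 15–16: never never
  position 16–17: never never
  position 19–20: never never

6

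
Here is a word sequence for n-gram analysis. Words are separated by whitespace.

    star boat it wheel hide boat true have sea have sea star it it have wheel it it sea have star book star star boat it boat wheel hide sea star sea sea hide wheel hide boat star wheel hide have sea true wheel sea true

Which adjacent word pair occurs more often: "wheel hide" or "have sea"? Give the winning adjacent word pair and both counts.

"wheel hide": 4 occurrences
"have sea": 3 occurrences

"wheel hide" (4 vs 3)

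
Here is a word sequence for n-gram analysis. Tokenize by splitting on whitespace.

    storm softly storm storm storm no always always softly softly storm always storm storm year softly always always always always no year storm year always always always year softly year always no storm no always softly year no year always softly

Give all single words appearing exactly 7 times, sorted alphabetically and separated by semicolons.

softly; year

Unigram counts meeting the condition (exactly 7 times):
  softly: 7
  year: 7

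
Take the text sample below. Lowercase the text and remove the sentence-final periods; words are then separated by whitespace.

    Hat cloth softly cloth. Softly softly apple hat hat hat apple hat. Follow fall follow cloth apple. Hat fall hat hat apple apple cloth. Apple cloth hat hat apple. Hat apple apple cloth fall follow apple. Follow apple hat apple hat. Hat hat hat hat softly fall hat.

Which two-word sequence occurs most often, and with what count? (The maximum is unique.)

Bigram frequencies (highest first):
  hat hat: 8
  apple hat: 6
  hat apple: 5
  apple cloth: 3
  cloth softly: 2
  fall follow: 2
  … (17 more, each ≤ 2)

"hat hat", 8 times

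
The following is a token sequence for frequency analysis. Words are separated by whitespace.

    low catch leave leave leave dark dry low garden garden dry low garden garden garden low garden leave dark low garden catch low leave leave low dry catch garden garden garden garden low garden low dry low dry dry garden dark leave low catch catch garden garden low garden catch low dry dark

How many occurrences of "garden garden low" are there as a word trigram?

3

Scanning the 51 overlapping trigram windows for "garden garden low":
  position 14–16: garden garden low
  position 31–33: garden garden low
  position 46–48: garden garden low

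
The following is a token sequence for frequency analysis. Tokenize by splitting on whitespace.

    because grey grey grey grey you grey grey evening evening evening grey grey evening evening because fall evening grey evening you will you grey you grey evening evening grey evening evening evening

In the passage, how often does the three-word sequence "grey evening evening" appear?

Scanning the 30 overlapping trigram windows for "grey evening evening":
  position 8–10: grey evening evening
  position 13–15: grey evening evening
  position 26–28: grey evening evening
  position 29–31: grey evening evening

4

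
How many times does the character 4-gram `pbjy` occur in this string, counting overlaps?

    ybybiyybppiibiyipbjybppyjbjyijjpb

1

Sliding a length-4 window over the 33 characters (30 positions):
  position 17–20: pbjy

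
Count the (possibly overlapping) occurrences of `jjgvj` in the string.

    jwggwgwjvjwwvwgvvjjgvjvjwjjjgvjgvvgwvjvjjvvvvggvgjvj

Sliding a length-5 window over the 52 characters (48 positions):
  position 18–22: jjgvj
  position 27–31: jjgvj

2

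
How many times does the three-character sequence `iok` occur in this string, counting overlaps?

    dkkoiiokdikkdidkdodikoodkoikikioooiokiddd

2

Sliding a length-3 window over the 41 characters (39 positions):
  position 6–8: iok
  position 35–37: iok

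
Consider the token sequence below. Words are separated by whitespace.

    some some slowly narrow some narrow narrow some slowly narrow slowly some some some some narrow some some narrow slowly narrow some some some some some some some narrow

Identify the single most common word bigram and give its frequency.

"some some", 11 times

Bigram frequencies (highest first):
  some some: 11
  narrow some: 4
  some narrow: 4
  slowly narrow: 3
  some slowly: 2
  narrow slowly: 2
  … (2 more, each ≤ 1)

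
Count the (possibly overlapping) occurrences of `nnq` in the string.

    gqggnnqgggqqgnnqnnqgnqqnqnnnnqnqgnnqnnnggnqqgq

5

Sliding a length-3 window over the 46 characters (44 positions):
  position 5–7: nnq
  position 14–16: nnq
  position 17–19: nnq
  position 28–30: nnq
  position 34–36: nnq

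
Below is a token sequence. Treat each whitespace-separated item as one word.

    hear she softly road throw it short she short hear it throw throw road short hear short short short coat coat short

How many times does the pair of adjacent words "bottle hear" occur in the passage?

0

Scanning the 21 overlapping bigram windows for "bottle hear":
  (none found)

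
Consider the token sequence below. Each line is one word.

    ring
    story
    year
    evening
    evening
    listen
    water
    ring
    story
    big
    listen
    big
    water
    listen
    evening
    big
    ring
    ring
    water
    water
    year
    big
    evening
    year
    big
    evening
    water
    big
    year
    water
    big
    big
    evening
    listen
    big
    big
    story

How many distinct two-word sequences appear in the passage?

37 tokens → 36 bigram windows in total.
Repeated bigrams (each contributes count−1 duplicates):
  big evening: 3
  big big: 2
  evening listen: 2
  listen big: 2
  ring story: 2
  water big: 2
  year big: 2
8 duplicate windows → 36 − 8 = 28 distinct.

28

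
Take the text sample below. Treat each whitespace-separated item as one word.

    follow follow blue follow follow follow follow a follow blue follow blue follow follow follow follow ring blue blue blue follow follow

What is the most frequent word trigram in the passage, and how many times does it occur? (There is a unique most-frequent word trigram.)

Trigram frequencies (highest first):
  follow follow follow: 4
  follow blue follow: 3
  blue follow follow: 3
  follow follow blue: 1
  follow follow a: 1
  follow a follow: 1
  … (7 more, each ≤ 1)

"follow follow follow", 4 times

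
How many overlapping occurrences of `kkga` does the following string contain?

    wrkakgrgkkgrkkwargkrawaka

0

Sliding a length-4 window over the 25 characters (22 positions):
  (no match at any position)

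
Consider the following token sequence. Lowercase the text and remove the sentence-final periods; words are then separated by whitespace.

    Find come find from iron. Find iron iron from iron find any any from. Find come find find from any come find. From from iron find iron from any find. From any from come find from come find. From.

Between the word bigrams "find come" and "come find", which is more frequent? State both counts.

"find come": 2 occurrences
"come find": 5 occurrences

"come find" (5 vs 2)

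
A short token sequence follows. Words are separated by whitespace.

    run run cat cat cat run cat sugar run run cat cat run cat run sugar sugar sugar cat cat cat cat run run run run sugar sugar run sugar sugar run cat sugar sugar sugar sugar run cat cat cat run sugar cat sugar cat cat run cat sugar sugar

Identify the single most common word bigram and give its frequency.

Bigram frequencies (highest first):
  cat cat: 9
  sugar sugar: 8
  run cat: 7
  cat run: 6
  run run: 5
  cat sugar: 4
  … (3 more, each ≤ 4)

"cat cat", 9 times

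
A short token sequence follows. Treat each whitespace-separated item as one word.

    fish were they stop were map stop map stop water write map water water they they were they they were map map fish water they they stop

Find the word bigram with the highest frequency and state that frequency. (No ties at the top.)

"they they", 3 times

Bigram frequencies (highest first):
  they they: 3
  were they: 2
  they stop: 2
  were map: 2
  map stop: 2
  water they: 2
  … (12 more, each ≤ 2)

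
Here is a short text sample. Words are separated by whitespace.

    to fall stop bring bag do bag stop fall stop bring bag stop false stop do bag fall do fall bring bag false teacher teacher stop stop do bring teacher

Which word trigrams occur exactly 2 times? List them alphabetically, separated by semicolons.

fall stop bring; stop bring bag

Trigram counts meeting the condition (exactly 2 times):
  fall stop bring: 2
  stop bring bag: 2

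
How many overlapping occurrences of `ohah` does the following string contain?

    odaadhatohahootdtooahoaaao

1

Sliding a length-4 window over the 26 characters (23 positions):
  position 9–12: ohah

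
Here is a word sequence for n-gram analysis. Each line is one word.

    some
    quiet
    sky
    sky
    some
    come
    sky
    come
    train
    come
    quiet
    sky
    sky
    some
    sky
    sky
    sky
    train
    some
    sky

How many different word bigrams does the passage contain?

13

20 tokens → 19 bigram windows in total.
Repeated bigrams (each contributes count−1 duplicates):
  sky sky: 4
  quiet sky: 2
  sky some: 2
  some sky: 2
6 duplicate windows → 19 − 6 = 13 distinct.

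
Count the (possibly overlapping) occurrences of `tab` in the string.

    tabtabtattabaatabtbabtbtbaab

4

Sliding a length-3 window over the 28 characters (26 positions):
  position 1–3: tab
  position 4–6: tab
  position 10–12: tab
  position 15–17: tab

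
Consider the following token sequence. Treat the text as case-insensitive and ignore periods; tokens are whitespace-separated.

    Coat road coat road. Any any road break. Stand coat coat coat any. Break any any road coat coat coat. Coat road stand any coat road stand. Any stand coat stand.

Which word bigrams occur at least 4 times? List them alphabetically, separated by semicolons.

coat coat; coat road

Bigram counts meeting the condition (at least 4 times):
  coat coat: 5
  coat road: 4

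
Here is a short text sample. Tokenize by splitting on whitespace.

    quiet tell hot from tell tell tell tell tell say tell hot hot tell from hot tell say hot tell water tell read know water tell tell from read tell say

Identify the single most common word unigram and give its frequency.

"tell", 14 times

Unigram frequencies (highest first):
  tell: 14
  hot: 5
  from: 3
  say: 3
  water: 2
  read: 2
  … (2 more, each ≤ 1)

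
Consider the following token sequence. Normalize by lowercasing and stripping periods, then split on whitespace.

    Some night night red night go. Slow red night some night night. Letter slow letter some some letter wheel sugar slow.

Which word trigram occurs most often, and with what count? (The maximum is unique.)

Trigram frequencies (highest first):
  some night night: 2
  night night red: 1
  night red night: 1
  red night go: 1
  night go slow: 1
  go slow red: 1
  … (12 more, each ≤ 1)

"some night night", 2 times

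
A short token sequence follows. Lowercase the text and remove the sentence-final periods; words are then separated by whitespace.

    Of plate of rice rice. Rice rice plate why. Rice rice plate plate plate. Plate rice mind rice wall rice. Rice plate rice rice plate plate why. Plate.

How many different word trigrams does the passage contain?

20

28 tokens → 26 trigram windows in total.
Repeated trigrams (each contributes count−1 duplicates):
  rice rice plate: 4
  plate plate plate: 2
  rice plate plate: 2
  rice rice rice: 2
6 duplicate windows → 26 − 6 = 20 distinct.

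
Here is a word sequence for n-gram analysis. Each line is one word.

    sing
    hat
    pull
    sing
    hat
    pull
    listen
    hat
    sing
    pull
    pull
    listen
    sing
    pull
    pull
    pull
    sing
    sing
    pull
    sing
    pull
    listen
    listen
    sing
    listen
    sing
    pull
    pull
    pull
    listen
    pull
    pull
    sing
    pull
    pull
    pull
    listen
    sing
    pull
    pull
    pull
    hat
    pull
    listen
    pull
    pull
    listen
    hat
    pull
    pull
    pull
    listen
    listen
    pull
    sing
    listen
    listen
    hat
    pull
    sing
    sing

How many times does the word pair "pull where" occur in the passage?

0

Scanning the 60 overlapping bigram windows for "pull where":
  (none found)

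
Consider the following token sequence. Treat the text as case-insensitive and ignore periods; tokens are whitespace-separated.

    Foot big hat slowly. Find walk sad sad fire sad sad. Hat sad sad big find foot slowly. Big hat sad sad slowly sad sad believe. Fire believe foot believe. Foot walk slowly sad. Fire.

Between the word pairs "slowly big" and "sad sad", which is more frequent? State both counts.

"sad sad" (5 vs 1)

"slowly big": 1 occurrence
"sad sad": 5 occurrences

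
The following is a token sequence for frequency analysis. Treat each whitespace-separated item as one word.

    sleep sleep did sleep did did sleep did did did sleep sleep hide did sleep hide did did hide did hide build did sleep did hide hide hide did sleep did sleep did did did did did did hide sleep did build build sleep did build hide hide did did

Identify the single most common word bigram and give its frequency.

"did did", 10 times

Bigram frequencies (highest first):
  did did: 10
  sleep did: 8
  did sleep: 7
  hide did: 5
  did hide: 4
  hide hide: 3
  … (9 more, each ≤ 2)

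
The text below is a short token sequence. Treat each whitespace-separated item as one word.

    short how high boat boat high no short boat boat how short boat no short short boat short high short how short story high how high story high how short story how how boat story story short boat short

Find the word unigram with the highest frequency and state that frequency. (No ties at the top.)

"short", 11 times

Unigram frequencies (highest first):
  short: 11
  boat: 8
  how: 7
  high: 6
  story: 5
  no: 2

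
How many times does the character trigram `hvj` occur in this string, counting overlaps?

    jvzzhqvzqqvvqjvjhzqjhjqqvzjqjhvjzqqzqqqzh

Sliding a length-3 window over the 41 characters (39 positions):
  position 30–32: hvj

1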